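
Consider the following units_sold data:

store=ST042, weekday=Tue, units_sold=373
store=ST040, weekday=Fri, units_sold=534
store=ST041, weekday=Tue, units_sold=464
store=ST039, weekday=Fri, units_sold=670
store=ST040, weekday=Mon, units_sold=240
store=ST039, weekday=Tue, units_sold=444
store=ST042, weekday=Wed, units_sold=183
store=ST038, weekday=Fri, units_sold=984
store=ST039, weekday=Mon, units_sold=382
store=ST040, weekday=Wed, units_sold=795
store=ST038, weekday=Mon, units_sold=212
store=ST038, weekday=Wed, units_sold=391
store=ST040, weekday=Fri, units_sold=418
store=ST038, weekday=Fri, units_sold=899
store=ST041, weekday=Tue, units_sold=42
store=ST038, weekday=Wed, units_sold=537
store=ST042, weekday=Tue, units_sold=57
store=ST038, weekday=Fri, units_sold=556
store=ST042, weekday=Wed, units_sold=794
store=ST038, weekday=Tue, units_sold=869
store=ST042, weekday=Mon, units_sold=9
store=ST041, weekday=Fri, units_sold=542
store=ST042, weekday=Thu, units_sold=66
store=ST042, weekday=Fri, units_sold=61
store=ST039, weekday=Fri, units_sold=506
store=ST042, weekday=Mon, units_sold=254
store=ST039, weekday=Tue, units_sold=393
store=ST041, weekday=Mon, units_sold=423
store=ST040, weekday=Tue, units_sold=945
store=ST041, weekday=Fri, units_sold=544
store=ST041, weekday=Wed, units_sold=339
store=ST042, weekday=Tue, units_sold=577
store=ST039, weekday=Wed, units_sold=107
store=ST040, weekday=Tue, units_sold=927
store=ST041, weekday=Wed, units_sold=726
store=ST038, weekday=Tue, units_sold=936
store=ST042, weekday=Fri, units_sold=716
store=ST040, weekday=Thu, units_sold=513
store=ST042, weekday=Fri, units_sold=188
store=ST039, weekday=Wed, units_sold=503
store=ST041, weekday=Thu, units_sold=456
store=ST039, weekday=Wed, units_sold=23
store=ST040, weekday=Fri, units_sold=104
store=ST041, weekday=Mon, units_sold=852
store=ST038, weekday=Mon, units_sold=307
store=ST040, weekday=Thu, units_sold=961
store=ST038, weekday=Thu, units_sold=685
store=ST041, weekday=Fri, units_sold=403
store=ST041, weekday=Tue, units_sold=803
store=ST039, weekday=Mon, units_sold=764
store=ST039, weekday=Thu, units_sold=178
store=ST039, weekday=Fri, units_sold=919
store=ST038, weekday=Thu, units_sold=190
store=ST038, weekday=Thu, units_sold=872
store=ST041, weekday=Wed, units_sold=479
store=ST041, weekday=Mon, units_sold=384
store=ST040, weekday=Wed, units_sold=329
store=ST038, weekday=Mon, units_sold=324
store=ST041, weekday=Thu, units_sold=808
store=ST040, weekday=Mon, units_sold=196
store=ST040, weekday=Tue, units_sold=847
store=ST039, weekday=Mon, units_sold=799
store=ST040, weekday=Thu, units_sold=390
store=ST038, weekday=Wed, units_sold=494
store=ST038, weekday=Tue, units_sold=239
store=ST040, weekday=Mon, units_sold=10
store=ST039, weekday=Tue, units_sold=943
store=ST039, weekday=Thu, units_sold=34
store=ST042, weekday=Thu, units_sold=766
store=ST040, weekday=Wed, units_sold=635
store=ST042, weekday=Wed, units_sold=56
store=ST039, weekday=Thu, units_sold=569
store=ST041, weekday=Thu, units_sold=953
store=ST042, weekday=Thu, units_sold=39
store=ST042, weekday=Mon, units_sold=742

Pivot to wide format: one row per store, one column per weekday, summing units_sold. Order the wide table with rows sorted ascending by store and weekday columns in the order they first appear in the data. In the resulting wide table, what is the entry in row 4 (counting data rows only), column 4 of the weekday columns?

1544

With rows sorted ascending by store, row 4 is store=ST041. weekday columns in first-appearance order: Tue, Fri, Mon, Wed, Thu; column 4 is Wed.
Long rows with store=ST041, weekday=Wed: 339 + 726 + 479 = 1544.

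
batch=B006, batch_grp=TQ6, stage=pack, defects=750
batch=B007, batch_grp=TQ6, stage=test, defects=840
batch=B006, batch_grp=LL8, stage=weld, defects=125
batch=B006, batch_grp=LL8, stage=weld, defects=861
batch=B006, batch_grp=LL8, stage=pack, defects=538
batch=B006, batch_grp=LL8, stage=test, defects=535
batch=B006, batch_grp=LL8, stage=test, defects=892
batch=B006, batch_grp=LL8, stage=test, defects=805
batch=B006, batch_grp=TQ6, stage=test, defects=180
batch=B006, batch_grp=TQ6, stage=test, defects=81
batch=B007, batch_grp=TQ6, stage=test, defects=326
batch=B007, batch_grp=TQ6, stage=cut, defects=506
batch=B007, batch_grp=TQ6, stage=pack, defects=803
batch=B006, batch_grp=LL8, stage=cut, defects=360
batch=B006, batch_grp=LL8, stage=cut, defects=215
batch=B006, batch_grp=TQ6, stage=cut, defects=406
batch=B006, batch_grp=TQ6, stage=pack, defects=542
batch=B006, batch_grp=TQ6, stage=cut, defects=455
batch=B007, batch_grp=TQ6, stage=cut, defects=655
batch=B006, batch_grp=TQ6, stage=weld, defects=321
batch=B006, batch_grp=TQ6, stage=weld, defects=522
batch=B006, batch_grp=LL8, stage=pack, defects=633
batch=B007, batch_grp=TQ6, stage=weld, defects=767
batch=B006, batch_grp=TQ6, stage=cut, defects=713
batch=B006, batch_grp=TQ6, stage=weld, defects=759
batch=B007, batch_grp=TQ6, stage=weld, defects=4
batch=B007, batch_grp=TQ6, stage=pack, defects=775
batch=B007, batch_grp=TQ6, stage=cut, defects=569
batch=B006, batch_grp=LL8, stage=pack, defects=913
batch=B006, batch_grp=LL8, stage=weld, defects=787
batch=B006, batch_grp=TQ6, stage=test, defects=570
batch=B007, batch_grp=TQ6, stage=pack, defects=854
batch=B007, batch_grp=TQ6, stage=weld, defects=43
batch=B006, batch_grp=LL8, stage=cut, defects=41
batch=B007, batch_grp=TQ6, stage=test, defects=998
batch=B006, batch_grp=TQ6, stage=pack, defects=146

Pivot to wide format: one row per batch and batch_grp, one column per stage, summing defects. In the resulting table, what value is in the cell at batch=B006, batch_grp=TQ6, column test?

831

Rows with batch=B006, batch_grp=TQ6 and stage=test: defects values are 180, 81, 570.
180 + 81 + 570 = 831.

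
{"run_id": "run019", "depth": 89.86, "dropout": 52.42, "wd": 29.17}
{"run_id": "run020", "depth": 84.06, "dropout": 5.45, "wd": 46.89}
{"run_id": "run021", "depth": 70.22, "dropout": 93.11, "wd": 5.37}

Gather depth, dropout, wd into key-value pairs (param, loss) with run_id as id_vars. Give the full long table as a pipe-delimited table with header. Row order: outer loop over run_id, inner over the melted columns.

Each (run_id, column) pair becomes one row: 3 × 3 = 9 rows.
For example, (run019, depth) → loss=89.86.

| run_id | param | loss |
| run019 | depth | 89.86 |
| run019 | dropout | 52.42 |
| run019 | wd | 29.17 |
| run020 | depth | 84.06 |
| run020 | dropout | 5.45 |
| run020 | wd | 46.89 |
| run021 | depth | 70.22 |
| run021 | dropout | 93.11 |
| run021 | wd | 5.37 |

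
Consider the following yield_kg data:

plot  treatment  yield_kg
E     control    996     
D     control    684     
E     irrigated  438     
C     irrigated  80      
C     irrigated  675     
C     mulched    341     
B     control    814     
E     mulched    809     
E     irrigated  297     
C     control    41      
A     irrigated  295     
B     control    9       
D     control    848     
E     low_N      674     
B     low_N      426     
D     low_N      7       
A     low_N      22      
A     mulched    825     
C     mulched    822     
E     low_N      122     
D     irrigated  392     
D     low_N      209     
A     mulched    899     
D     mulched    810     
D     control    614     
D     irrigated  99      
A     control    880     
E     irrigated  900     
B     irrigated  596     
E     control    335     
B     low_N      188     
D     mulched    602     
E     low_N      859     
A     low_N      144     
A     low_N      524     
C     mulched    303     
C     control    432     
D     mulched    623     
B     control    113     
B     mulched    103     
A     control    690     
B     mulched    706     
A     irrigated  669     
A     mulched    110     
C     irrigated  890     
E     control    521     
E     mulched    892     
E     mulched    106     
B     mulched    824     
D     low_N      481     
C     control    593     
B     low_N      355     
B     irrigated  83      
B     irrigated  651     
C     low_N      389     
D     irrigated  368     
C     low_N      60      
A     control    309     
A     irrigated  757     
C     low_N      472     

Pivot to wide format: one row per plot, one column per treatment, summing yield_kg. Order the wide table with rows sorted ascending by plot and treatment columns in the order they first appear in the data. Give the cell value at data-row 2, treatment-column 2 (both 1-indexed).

1330

With rows sorted ascending by plot, row 2 is plot=B. treatment columns in first-appearance order: control, irrigated, mulched, low_N; column 2 is irrigated.
Long rows with plot=B, treatment=irrigated: 596 + 83 + 651 = 1330.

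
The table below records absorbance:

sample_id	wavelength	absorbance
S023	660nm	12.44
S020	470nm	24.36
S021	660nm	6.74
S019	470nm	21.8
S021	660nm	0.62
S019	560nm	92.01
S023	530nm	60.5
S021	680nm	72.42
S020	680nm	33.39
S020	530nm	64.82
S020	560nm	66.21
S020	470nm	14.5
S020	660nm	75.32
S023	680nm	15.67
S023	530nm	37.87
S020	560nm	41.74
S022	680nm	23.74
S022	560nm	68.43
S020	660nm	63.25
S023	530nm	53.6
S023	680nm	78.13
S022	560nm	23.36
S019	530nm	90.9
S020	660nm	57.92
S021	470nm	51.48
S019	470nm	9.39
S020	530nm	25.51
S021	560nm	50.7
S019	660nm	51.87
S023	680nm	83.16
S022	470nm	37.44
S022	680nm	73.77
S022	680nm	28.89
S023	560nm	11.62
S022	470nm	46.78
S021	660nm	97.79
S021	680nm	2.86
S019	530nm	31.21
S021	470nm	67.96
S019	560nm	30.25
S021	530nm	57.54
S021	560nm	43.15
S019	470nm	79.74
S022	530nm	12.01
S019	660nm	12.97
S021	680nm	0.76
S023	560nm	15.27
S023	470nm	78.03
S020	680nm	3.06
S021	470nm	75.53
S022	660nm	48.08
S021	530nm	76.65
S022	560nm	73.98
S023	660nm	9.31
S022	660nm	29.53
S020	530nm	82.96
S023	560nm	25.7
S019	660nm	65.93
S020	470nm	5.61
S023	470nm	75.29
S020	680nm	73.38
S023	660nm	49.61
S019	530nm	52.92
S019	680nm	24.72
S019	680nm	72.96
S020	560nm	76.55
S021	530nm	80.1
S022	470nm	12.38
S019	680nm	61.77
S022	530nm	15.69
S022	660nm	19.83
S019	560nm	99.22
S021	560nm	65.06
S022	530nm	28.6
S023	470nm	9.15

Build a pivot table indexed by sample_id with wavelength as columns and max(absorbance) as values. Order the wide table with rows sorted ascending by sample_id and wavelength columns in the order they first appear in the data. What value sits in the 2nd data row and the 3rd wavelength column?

76.55

With rows sorted ascending by sample_id, row 2 is sample_id=S020. wavelength columns in first-appearance order: 660nm, 470nm, 560nm, 530nm, 680nm; column 3 is 560nm.
Long rows with sample_id=S020, wavelength=560nm: max(66.21, 41.74, 76.55) = 76.55.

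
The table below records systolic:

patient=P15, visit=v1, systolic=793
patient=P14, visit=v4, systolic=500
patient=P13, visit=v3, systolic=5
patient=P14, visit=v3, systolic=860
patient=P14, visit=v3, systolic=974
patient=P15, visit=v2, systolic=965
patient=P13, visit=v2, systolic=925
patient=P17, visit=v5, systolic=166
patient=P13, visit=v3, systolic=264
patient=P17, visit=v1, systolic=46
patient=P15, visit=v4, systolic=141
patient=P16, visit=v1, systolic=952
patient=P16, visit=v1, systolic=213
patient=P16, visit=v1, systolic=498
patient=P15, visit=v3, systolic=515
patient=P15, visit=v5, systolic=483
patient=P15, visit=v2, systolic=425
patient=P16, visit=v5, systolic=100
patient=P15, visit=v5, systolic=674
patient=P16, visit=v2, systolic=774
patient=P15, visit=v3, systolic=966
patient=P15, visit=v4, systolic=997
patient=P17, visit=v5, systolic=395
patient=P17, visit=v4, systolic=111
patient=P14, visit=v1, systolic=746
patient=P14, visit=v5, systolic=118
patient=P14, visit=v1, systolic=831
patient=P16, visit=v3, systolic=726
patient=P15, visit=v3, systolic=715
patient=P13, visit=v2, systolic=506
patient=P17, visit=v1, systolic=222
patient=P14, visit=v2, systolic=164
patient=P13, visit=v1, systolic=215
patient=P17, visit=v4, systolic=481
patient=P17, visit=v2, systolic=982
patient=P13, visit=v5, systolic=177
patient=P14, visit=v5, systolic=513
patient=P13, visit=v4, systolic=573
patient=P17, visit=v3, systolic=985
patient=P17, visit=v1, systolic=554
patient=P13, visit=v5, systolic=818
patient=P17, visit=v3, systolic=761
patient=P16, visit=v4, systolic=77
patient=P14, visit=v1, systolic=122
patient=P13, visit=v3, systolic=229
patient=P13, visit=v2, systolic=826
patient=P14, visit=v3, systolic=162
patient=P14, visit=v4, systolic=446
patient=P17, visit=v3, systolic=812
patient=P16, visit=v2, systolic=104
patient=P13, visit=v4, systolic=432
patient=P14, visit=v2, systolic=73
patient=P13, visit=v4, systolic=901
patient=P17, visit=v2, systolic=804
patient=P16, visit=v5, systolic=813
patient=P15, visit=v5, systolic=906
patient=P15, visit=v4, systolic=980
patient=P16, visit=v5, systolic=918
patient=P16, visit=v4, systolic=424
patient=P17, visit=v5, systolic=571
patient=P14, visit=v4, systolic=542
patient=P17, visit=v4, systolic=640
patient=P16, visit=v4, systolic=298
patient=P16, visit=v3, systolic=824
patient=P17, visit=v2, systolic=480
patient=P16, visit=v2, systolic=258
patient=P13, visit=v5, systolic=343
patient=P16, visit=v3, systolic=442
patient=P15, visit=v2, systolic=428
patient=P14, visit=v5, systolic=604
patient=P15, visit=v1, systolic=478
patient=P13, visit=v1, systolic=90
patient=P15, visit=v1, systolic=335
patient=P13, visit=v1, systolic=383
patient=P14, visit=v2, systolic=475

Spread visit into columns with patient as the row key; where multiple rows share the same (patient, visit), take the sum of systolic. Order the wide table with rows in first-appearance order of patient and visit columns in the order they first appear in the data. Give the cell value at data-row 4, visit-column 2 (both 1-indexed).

With rows in first-appearance order of patient, row 4 is patient=P17. visit columns in first-appearance order: v1, v4, v3, v2, v5; column 2 is v4.
Long rows with patient=P17, visit=v4: 111 + 481 + 640 = 1232.

1232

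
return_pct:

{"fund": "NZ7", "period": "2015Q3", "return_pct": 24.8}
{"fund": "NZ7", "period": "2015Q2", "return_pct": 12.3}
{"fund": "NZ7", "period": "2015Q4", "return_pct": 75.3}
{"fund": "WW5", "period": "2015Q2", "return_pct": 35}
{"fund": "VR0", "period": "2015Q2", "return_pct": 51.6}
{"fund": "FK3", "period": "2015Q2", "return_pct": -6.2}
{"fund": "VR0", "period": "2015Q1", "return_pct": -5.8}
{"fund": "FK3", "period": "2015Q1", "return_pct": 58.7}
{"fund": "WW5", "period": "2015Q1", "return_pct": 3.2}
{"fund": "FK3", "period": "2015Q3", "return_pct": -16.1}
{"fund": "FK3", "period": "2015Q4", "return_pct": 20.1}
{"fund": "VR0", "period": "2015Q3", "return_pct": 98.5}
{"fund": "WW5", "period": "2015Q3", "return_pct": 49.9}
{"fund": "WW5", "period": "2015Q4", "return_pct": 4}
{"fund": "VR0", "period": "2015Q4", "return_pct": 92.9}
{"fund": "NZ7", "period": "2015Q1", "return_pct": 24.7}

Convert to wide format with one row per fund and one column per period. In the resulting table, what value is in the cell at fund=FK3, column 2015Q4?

Wide layout: rows indexed by fund, columns are the 4 distinct period values (2015Q3, 2015Q2, 2015Q4, 2015Q1).
Cell (fund=FK3, period=2015Q4) draws from the long row where fund=FK3 and period=2015Q4, which has return_pct=20.1.

20.1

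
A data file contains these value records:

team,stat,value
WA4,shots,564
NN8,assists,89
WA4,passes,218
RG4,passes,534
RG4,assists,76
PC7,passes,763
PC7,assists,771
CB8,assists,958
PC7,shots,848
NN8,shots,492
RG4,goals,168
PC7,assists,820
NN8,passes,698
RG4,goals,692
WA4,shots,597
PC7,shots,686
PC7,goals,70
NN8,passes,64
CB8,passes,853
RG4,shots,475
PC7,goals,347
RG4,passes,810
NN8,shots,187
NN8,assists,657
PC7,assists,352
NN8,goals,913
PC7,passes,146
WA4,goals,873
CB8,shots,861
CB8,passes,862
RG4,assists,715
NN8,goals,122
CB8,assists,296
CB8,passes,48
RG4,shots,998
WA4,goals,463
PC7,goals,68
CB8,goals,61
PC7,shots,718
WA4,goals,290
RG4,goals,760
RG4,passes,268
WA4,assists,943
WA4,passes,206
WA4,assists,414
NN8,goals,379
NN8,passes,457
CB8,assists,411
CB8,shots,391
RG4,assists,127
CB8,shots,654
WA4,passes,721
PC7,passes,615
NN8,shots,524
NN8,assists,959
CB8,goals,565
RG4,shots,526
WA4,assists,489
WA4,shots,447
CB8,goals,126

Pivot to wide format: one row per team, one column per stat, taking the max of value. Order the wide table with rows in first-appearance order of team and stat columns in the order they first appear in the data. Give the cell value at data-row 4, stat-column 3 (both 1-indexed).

With rows in first-appearance order of team, row 4 is team=PC7. stat columns in first-appearance order: shots, assists, passes, goals; column 3 is passes.
Long rows with team=PC7, stat=passes: max(763, 146, 615) = 763.

763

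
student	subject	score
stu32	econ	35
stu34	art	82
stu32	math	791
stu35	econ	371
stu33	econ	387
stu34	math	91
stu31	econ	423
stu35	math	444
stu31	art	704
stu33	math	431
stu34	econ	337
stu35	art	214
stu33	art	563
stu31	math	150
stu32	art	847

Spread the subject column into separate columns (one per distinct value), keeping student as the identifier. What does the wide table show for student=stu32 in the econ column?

35

Wide layout: rows indexed by student, columns are the 3 distinct subject values (econ, art, math).
Cell (student=stu32, subject=econ) draws from the long row where student=stu32 and subject=econ, which has score=35.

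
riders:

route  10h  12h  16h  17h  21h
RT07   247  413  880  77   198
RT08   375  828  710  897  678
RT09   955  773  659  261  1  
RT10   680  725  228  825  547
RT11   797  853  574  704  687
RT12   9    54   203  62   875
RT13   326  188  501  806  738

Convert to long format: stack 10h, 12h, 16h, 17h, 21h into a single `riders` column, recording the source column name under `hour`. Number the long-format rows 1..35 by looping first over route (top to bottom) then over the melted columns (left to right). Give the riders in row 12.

773

35 rows total (7 × 5). Row 12: index ⌊(12-1)/5⌋ = 2 into route → RT09; (12-1) mod 5 = 1 into the melted columns → 12h.
So row 12 is (RT09, 12h, 773); riders = 773.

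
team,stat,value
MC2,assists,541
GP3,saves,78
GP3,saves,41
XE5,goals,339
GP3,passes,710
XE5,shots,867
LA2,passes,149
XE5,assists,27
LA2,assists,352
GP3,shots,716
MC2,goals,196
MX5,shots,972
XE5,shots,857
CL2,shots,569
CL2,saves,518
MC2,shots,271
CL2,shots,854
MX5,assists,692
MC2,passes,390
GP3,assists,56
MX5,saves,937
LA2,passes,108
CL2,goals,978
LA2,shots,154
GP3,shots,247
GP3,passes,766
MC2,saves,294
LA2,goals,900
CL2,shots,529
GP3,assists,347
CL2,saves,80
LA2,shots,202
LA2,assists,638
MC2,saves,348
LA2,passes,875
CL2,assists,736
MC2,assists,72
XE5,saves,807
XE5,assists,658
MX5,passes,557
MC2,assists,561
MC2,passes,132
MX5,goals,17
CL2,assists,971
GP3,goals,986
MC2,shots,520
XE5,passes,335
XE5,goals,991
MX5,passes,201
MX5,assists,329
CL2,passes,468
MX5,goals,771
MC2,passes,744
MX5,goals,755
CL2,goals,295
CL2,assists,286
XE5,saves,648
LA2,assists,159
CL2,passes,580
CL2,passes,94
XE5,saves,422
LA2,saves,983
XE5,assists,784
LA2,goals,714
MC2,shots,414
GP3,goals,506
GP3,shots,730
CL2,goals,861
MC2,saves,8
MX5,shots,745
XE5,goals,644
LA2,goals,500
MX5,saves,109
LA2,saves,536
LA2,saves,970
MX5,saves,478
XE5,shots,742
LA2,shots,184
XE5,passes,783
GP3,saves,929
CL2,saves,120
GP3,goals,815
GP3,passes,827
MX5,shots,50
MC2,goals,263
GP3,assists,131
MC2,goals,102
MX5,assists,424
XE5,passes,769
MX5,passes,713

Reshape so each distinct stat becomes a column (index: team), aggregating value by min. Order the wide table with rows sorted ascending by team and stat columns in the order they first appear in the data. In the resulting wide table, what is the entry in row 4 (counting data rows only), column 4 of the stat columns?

With rows sorted ascending by team, row 4 is team=MC2. stat columns in first-appearance order: assists, saves, goals, passes, shots; column 4 is passes.
Long rows with team=MC2, stat=passes: min(390, 132, 744) = 132.

132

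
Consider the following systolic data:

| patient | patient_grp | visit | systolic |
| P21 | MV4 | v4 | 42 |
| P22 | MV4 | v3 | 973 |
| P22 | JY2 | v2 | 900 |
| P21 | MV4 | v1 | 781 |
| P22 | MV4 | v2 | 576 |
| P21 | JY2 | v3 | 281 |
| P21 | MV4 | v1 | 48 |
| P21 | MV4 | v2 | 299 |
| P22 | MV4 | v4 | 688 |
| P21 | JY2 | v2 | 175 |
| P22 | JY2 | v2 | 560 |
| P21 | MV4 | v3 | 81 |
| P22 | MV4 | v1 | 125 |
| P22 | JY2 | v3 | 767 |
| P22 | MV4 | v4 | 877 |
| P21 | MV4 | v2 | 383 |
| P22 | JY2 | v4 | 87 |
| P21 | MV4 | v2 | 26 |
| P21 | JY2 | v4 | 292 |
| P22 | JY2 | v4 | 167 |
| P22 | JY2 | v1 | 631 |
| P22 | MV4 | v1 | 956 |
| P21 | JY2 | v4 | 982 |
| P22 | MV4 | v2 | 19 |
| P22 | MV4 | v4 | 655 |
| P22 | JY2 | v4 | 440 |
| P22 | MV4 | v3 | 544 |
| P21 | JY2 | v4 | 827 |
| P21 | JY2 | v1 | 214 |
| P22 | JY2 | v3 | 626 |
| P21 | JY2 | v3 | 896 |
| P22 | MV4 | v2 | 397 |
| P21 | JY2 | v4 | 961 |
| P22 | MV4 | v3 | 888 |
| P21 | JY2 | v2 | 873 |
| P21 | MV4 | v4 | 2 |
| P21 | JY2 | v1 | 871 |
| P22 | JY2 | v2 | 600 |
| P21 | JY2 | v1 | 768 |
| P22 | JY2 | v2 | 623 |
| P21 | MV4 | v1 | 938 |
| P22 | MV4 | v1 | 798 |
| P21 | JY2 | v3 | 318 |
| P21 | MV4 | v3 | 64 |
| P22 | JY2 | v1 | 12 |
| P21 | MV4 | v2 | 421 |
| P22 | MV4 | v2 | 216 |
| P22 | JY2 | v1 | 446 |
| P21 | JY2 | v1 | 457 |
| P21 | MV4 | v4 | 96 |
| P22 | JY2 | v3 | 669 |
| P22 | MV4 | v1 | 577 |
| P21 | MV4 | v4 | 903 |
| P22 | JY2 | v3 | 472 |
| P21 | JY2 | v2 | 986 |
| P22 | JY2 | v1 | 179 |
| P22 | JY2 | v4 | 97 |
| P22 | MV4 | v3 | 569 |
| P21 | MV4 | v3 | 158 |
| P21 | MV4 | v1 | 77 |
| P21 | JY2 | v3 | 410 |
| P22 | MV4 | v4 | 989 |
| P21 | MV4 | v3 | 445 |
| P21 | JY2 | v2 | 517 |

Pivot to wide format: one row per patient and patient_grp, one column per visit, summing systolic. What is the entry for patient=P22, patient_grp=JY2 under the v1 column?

1268

Rows with patient=P22, patient_grp=JY2 and visit=v1: systolic values are 631, 12, 446, 179.
631 + 12 + 446 + 179 = 1268.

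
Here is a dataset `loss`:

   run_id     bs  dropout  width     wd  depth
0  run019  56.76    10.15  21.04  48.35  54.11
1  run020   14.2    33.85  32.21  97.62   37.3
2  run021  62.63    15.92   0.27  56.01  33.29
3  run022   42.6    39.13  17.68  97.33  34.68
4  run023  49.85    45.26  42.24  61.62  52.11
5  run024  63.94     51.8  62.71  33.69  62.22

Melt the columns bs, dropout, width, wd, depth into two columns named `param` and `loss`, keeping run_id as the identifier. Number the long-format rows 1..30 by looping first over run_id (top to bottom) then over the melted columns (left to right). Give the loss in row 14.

30 rows total (6 × 5). Row 14: index ⌊(14-1)/5⌋ = 2 into run_id → run021; (14-1) mod 5 = 3 into the melted columns → wd.
So row 14 is (run021, wd, 56.01); loss = 56.01.

56.01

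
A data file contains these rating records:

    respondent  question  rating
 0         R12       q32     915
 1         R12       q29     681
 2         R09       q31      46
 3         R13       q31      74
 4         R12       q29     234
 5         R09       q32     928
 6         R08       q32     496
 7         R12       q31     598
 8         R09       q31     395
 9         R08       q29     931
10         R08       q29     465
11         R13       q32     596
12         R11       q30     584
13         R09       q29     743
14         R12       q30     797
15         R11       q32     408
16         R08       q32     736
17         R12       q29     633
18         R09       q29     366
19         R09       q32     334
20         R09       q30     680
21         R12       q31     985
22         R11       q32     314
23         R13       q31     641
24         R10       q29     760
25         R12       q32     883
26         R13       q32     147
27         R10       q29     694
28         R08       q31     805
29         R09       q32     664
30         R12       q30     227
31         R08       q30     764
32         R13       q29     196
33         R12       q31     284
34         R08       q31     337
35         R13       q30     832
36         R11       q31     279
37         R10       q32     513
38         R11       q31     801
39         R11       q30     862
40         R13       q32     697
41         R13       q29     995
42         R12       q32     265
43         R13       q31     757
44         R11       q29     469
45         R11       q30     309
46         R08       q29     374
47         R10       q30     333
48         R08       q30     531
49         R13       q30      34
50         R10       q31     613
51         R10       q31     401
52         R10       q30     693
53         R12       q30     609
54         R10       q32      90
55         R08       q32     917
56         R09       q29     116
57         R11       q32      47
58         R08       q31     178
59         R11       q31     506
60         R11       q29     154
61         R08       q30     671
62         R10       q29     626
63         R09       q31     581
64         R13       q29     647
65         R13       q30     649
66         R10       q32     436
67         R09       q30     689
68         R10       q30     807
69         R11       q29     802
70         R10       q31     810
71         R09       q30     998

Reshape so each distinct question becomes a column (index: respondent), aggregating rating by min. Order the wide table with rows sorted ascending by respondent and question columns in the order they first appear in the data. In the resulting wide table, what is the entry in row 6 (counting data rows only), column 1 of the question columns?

With rows sorted ascending by respondent, row 6 is respondent=R13. question columns in first-appearance order: q32, q29, q31, q30; column 1 is q32.
Long rows with respondent=R13, question=q32: min(596, 147, 697) = 147.

147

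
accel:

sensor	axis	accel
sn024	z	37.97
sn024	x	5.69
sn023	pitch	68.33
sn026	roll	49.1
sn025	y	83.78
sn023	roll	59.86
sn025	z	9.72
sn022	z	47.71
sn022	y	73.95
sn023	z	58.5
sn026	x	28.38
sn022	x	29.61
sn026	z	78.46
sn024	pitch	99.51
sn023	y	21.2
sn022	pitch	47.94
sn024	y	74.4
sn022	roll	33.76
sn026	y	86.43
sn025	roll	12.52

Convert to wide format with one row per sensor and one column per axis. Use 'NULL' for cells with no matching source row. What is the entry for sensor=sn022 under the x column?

The long row with sensor=sn022, axis=x has accel=29.61.

29.61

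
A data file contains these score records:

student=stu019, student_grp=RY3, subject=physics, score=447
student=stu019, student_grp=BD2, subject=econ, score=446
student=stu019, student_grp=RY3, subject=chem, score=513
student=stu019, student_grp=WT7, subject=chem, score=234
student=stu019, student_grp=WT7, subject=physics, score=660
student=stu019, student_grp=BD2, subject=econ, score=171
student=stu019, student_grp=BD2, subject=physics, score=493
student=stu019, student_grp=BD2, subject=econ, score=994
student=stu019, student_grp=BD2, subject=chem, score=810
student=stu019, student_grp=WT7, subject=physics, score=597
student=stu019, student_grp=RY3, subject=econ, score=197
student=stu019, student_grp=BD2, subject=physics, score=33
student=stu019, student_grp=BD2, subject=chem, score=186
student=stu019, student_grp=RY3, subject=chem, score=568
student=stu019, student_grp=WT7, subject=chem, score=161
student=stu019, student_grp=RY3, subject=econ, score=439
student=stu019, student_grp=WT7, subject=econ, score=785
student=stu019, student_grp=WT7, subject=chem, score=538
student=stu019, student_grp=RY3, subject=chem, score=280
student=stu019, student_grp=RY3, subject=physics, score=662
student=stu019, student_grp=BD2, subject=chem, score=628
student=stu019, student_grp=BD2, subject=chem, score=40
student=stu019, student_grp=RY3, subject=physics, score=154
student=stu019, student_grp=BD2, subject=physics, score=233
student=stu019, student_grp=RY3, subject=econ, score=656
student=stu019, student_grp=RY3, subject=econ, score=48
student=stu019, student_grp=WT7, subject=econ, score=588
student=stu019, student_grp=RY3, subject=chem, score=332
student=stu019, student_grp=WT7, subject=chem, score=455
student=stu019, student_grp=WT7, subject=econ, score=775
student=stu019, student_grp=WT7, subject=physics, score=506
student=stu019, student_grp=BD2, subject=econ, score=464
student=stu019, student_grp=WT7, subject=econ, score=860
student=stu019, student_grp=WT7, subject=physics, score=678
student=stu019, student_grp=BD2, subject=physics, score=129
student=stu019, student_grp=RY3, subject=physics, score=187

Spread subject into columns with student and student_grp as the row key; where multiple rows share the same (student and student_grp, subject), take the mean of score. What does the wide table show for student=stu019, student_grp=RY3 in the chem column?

423.25

Rows with student=stu019, student_grp=RY3 and subject=chem: score values are 513, 568, 280, 332.
(513 + 568 + 280 + 332) / 4 = 423.25.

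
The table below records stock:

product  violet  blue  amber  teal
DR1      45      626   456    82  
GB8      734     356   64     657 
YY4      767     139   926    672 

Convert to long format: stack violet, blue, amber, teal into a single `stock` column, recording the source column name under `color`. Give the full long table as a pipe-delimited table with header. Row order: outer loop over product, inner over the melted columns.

Each (product, column) pair becomes one row: 3 × 4 = 12 rows.
For example, (DR1, violet) → stock=45.

| product | color | stock |
| DR1 | violet | 45 |
| DR1 | blue | 626 |
| DR1 | amber | 456 |
| DR1 | teal | 82 |
| GB8 | violet | 734 |
| GB8 | blue | 356 |
| GB8 | amber | 64 |
| GB8 | teal | 657 |
| YY4 | violet | 767 |
| YY4 | blue | 139 |
| YY4 | amber | 926 |
| YY4 | teal | 672 |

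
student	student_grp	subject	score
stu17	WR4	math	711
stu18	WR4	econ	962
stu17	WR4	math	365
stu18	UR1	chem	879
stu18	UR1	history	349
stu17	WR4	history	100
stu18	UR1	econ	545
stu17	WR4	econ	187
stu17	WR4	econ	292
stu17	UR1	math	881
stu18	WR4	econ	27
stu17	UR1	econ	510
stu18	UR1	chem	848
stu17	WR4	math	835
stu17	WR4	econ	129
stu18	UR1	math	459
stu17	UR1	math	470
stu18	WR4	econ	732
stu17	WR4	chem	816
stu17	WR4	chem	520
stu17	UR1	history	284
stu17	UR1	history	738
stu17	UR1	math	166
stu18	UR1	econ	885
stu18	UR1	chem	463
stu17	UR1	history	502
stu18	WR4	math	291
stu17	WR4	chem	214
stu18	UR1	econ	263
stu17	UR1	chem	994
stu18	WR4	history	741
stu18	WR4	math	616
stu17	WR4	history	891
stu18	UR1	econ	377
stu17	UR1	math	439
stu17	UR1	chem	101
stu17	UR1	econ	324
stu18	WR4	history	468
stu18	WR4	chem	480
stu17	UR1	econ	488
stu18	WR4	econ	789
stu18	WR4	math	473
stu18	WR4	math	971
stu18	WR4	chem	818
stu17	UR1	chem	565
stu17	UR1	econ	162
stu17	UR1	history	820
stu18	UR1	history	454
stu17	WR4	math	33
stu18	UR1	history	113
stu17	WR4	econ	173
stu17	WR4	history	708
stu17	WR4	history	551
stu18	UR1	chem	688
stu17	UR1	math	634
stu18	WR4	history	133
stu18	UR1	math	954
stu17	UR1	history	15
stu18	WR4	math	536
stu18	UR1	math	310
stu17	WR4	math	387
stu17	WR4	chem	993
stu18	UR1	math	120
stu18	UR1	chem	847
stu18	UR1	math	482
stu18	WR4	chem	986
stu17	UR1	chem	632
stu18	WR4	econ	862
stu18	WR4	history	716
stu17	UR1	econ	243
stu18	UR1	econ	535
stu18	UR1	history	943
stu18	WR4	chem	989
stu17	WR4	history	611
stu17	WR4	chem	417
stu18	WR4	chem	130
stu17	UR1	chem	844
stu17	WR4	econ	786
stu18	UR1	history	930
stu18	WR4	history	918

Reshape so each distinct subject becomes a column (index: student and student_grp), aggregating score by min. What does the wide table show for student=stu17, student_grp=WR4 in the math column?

Rows with student=stu17, student_grp=WR4 and subject=math: score values are 711, 365, 835, 33, 387.
min(711, 365, 835, 33, 387) = 33.

33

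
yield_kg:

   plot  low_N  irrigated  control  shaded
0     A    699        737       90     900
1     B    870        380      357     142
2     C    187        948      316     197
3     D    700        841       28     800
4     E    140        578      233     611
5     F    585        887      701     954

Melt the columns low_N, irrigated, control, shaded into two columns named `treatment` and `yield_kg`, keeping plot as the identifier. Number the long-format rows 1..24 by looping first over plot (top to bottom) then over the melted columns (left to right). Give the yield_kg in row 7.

24 rows total (6 × 4). Row 7: index ⌊(7-1)/4⌋ = 1 into plot → B; (7-1) mod 4 = 2 into the melted columns → control.
So row 7 is (B, control, 357); yield_kg = 357.

357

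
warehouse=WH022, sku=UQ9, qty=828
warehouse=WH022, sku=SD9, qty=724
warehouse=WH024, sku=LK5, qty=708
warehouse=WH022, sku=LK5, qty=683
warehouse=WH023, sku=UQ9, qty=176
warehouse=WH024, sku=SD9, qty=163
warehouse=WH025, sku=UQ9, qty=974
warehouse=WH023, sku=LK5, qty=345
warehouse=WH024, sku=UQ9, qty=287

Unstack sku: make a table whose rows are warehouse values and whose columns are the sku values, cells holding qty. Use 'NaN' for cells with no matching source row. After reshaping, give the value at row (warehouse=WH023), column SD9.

NaN

No long-format row has warehouse=WH023 and sku=SD9, so the cell is NaN.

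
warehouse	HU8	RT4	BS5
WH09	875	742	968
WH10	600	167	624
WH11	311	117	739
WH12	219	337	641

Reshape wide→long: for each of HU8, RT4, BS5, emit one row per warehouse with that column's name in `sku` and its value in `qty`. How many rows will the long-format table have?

4 warehouse values × 3 melted columns = 12 rows.

12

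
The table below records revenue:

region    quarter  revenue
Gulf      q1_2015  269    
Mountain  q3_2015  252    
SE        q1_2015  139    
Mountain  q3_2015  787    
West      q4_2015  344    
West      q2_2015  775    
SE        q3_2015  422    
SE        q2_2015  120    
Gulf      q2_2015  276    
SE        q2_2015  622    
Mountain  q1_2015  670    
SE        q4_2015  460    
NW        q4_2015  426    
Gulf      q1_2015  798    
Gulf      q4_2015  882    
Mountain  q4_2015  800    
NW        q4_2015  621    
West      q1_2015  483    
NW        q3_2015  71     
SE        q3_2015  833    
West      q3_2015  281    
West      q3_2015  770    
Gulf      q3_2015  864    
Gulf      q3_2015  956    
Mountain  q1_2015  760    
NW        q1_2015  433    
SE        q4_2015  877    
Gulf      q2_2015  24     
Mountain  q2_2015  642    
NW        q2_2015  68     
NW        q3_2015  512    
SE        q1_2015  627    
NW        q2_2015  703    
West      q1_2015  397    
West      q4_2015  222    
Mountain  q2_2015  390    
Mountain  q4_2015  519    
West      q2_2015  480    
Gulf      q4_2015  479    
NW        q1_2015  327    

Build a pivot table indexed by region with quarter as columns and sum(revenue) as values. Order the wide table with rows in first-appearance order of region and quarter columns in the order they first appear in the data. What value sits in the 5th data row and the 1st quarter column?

With rows in first-appearance order of region, row 5 is region=NW. quarter columns in first-appearance order: q1_2015, q3_2015, q4_2015, q2_2015; column 1 is q1_2015.
Long rows with region=NW, quarter=q1_2015: 433 + 327 = 760.

760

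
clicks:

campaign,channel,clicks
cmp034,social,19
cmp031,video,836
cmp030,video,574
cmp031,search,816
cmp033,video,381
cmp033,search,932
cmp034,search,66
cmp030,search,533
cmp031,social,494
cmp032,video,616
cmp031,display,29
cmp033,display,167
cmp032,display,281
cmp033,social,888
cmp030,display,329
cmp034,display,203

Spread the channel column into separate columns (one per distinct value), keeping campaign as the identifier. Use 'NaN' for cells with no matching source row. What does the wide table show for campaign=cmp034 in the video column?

NaN

No long-format row has campaign=cmp034 and channel=video, so the cell is NaN.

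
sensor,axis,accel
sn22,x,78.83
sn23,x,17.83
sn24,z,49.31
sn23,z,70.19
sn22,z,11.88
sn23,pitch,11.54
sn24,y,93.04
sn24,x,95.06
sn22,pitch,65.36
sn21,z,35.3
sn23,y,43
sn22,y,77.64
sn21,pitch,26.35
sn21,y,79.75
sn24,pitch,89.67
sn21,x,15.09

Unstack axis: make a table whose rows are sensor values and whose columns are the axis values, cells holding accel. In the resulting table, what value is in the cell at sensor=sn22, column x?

Wide layout: rows indexed by sensor, columns are the 4 distinct axis values (x, z, pitch, y).
Cell (sensor=sn22, axis=x) draws from the long row where sensor=sn22 and axis=x, which has accel=78.83.

78.83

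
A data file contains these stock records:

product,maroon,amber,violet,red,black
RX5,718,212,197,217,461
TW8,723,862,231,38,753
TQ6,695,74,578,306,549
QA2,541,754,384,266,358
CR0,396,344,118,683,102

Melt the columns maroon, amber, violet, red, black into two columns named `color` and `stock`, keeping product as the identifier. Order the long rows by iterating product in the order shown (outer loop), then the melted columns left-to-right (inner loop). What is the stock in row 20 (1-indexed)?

25 rows total (5 × 5). Row 20: index ⌊(20-1)/5⌋ = 3 into product → QA2; (20-1) mod 5 = 4 into the melted columns → black.
So row 20 is (QA2, black, 358); stock = 358.

358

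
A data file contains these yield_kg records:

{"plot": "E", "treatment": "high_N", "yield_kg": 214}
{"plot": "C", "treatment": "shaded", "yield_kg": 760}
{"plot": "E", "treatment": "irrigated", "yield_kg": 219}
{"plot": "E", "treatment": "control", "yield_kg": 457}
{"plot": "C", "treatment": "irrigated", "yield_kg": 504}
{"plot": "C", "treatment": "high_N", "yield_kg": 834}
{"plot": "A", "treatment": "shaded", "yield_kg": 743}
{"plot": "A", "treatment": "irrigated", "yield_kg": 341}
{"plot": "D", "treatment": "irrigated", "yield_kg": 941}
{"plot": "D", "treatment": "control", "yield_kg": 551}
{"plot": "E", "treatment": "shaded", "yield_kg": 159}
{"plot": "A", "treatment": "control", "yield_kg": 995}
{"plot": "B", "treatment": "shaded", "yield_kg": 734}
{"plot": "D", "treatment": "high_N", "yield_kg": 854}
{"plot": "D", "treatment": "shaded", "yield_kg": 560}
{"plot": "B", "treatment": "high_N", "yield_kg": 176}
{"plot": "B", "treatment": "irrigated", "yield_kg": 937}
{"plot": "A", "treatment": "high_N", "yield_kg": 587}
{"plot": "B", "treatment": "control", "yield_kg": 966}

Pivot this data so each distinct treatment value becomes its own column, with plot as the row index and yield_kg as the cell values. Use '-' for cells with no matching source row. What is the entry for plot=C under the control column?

No long-format row has plot=C and treatment=control, so the cell is -.

-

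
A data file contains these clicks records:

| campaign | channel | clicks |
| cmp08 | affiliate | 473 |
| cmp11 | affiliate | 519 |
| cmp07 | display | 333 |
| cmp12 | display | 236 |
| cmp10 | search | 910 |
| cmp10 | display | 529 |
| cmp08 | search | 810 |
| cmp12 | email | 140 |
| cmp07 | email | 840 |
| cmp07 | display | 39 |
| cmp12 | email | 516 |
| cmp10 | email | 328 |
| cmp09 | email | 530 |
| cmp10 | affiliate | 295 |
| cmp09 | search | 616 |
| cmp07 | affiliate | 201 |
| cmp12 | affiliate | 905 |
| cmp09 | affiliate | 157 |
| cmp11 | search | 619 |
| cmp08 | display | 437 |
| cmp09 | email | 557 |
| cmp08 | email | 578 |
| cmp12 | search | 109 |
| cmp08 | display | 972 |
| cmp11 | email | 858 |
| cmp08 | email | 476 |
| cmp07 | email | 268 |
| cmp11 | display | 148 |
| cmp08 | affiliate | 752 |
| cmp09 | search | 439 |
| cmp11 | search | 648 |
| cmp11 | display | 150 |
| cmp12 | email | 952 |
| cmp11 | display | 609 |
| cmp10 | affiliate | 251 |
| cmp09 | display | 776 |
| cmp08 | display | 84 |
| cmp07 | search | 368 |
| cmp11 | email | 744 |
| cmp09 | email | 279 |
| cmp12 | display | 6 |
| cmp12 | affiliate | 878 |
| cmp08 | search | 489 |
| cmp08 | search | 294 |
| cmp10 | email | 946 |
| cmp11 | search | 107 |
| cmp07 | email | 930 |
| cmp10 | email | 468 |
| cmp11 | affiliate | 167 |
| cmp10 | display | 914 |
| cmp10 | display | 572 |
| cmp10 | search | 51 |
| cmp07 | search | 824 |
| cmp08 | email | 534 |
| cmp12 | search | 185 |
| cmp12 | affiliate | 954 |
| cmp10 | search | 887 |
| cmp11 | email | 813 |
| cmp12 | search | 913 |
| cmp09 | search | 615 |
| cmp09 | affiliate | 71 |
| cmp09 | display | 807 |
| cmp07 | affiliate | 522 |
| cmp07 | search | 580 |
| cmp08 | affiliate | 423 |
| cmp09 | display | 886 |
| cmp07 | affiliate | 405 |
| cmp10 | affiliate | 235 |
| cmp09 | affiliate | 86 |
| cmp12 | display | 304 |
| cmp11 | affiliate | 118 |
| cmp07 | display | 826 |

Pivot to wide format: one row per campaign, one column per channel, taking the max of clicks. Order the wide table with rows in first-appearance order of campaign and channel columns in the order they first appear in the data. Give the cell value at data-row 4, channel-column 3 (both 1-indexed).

913

With rows in first-appearance order of campaign, row 4 is campaign=cmp12. channel columns in first-appearance order: affiliate, display, search, email; column 3 is search.
Long rows with campaign=cmp12, channel=search: max(109, 185, 913) = 913.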